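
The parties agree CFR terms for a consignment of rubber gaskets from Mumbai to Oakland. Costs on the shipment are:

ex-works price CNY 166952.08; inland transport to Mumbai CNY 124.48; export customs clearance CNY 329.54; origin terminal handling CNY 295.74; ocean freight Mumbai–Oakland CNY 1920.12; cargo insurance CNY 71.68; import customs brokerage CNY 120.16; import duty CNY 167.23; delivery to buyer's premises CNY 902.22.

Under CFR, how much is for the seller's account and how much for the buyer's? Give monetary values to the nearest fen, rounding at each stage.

CFR: the seller pays costs through ocean freight to the destination port, but not insurance.
Seller's account: goods 166952.08 + inland to port 124.48 + export clearance 329.54 + origin terminal 295.74 + freight 1920.12 = 169621.96
Buyer's account: insurance 71.68 + brokerage 120.16 + duty 167.23 + delivery 902.22 = 1261.29

Seller: CNY 169621.96; buyer: CNY 1261.29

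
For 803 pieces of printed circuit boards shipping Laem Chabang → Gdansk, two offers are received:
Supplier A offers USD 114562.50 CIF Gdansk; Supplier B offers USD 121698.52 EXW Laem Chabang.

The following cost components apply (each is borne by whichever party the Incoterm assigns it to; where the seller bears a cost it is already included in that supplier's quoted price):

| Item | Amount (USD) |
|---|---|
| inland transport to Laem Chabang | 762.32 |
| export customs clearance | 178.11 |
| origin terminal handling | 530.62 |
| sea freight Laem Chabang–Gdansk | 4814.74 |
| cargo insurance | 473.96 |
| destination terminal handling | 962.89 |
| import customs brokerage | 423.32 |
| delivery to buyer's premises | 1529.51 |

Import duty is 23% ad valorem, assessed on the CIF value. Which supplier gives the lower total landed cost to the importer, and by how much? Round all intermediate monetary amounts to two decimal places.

Supplier A is cheaper by USD 17091.79

Supplier A (CIF):
The CIF price already equals the CIF value: 114562.50
Import duty = 114562.50 × 23% = 26349.38
Buyer bears (A): 962.89 + 423.32 + 1529.51 = 2915.72
Landed cost (A) = invoice 114562.50 + 2915.72 + duty 26349.38 = 143827.60
Supplier B (EXW):
CIF value = EXW price + inland to port + export clearance + origin terminal + freight + insurance = 121698.52 + 762.32 + 178.11 + 530.62 + 4814.74 + 473.96 = 128458.27
Import duty = 128458.27 × 23% = 29545.40
Buyer bears (B): 762.32 + 178.11 + 530.62 + 4814.74 + 473.96 + 962.89 + 423.32 + 1529.51 = 9675.47
Landed cost (B) = invoice 121698.52 + 9675.47 + duty 29545.40 = 160919.39
Difference = |143827.60 − 160919.39| = 17091.79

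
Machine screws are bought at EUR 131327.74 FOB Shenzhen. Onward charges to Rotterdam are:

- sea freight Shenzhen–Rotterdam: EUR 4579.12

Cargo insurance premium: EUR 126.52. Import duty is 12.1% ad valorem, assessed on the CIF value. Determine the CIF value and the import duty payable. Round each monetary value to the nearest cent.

CIF value: EUR 136033.38; import duty: EUR 16460.04

CIF = FOB price + freight + insurance
CIF = 131327.74 + 4579.12 + 126.52 = 136033.38
Import duty = 136033.38 × 12.1% = 16460.04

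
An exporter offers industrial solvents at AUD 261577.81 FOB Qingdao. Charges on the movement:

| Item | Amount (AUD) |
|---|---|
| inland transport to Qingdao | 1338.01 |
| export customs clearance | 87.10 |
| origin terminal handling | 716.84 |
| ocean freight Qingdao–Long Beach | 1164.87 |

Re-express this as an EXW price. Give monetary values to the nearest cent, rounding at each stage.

Not relevant to the conversion: freight — on the buyer under both terms; not part of either seller's price.
From FOB to EXW, the seller no longer bears: inland to port, export clearance, origin terminal.
EXW price = 261577.81 − 1338.01 − 87.10 − 716.84 = 259435.86

EXW price: AUD 259435.86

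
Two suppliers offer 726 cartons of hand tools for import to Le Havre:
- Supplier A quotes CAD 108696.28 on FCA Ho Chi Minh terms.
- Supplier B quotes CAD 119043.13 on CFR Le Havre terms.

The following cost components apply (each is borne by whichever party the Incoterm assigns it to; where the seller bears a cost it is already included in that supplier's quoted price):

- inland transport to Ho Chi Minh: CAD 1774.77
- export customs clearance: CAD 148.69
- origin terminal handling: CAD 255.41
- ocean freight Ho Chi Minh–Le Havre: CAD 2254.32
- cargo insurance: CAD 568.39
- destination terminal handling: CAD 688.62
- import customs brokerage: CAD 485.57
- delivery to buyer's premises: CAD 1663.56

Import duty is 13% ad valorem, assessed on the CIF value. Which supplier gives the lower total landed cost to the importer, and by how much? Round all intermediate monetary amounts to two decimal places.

Supplier A (FCA):
CIF value = FCA price + origin terminal + freight + insurance = 108696.28 + 255.41 + 2254.32 + 568.39 = 111774.40
Import duty = 111774.40 × 13% = 14530.67
Buyer bears (A): 255.41 + 2254.32 + 568.39 + 688.62 + 485.57 + 1663.56 = 5915.87
Landed cost (A) = invoice 108696.28 + 5915.87 + duty 14530.67 = 129142.82
Supplier B (CFR):
CIF value = CFR price + insurance = 119043.13 + 568.39 = 119611.52
Import duty = 119611.52 × 13% = 15549.50
Buyer bears (B): 568.39 + 688.62 + 485.57 + 1663.56 = 3406.14
Landed cost (B) = invoice 119043.13 + 3406.14 + duty 15549.50 = 137998.77
Difference = |129142.82 − 137998.77| = 8855.95

Supplier A is cheaper by CAD 8855.95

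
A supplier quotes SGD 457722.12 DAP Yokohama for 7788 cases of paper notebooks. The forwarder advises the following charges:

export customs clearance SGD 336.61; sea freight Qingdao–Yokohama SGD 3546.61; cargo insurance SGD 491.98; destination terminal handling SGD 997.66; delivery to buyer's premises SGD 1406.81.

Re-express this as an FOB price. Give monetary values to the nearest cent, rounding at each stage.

Not relevant to the conversion: export clearance — on the seller under both DAP and FOB; already in the DAP price and stays in the FOB price.
From DAP to FOB, the seller no longer bears: freight, insurance, destination terminal, delivery.
FOB price = 457722.12 − 3546.61 − 491.98 − 997.66 − 1406.81 = 451279.06

FOB price: SGD 451279.06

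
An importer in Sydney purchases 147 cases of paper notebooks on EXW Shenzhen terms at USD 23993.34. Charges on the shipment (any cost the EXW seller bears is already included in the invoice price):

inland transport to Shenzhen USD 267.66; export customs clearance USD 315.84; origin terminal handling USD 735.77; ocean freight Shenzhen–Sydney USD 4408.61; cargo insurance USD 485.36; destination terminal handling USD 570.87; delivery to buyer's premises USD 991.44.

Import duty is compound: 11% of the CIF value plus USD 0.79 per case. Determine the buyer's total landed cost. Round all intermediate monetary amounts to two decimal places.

EXW: the seller makes goods available at their premises; the buyer bears all onward costs.
CIF value = EXW price + inland to port + export clearance + origin terminal + freight + insurance = 23993.34 + 267.66 + 315.84 + 735.77 + 4408.61 + 485.36 = 30206.58
Ad valorem component: 30206.58 × 11% = 3322.72
Specific component: 147 × 0.79 = 116.13
Import duty = 3322.72 + 116.13 = 3438.85
Buyer bears: inland to port 267.66 + export clearance 315.84 + origin terminal 735.77 + freight 4408.61 + insurance 485.36 + destination terminal 570.87 + delivery 991.44 + duty 3438.85 = 11214.40
Landed cost = invoice 23993.34 + 11214.40 = 35207.74

Total landed cost: USD 35207.74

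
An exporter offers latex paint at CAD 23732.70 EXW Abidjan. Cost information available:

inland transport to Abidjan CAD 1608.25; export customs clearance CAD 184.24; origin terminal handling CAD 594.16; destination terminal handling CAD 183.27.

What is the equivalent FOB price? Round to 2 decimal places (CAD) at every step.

Not relevant to the conversion: destination terminal — on the buyer under both terms; not part of either seller's price.
From EXW to FOB, the seller additionally bears: inland to port, export clearance, origin terminal.
FOB price = 23732.70 + 1608.25 + 184.24 + 594.16 = 26119.35

FOB price: CAD 26119.35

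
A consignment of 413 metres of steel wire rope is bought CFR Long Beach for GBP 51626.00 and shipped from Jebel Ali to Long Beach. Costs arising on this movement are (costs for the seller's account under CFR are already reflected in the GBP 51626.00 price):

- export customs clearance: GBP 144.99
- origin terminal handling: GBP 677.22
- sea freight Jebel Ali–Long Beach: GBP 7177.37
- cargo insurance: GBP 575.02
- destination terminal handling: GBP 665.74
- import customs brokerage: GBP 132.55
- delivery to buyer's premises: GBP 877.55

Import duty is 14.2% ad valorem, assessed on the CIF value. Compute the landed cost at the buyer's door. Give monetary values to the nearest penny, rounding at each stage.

Total landed cost: GBP 61289.40

CFR: the seller pays costs through ocean freight to the destination port, but not insurance.
Already in the invoice (seller's account under CFR): export clearance, origin terminal, freight — exclude.
CIF value = CFR price + insurance = 51626.00 + 575.02 = 52201.02
Import duty = 52201.02 × 14.2% = 7412.54
Buyer bears: insurance 575.02 + destination terminal 665.74 + brokerage 132.55 + delivery 877.55 + duty 7412.54 = 9663.40
Landed cost = invoice 51626.00 + 9663.40 = 61289.40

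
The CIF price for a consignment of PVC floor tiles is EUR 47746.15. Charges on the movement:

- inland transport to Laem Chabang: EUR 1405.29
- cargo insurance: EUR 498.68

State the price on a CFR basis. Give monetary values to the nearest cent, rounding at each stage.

CFR price: EUR 47247.47

Not relevant to the conversion: inland to port — on the seller under both CIF and CFR; already in the CIF price and stays in the CFR price.
From CIF to CFR, the seller no longer bears: insurance.
CFR price = 47746.15 − 498.68 = 47247.47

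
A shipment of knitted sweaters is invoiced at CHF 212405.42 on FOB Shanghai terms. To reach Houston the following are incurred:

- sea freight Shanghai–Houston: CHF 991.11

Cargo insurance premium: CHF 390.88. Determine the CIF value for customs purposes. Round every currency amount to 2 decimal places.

CIF value: CHF 213787.41

CIF = FOB price + freight + insurance
CIF = 212405.42 + 991.11 + 390.88 = 213787.41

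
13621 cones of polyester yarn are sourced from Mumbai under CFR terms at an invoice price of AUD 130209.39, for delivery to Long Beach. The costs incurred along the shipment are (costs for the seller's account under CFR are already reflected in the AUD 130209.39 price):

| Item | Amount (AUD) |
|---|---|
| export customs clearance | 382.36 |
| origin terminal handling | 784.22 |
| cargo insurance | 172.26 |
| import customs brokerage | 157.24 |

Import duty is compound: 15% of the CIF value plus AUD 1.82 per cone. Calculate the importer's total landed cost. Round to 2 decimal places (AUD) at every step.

CFR: the seller pays costs through ocean freight to the destination port, but not insurance.
Already in the invoice (seller's account under CFR): export clearance, origin terminal — exclude.
CIF value = CFR price + insurance = 130209.39 + 172.26 = 130381.65
Ad valorem component: 130381.65 × 15% = 19557.25
Specific component: 13621 × 1.82 = 24790.22
Import duty = 19557.25 + 24790.22 = 44347.47
Buyer bears: insurance 172.26 + brokerage 157.24 + duty 44347.47 = 44676.97
Landed cost = invoice 130209.39 + 44676.97 = 174886.36

Total landed cost: AUD 174886.36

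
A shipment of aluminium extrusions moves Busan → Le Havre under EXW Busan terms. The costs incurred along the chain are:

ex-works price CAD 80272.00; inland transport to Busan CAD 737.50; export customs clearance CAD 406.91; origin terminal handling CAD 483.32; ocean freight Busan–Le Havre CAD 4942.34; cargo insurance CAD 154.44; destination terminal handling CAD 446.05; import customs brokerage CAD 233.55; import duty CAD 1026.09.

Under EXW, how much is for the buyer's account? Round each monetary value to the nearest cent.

EXW: the seller makes goods available at their premises; the buyer bears all onward costs.
Seller's account: goods 80272.00 = 80272.00
Buyer's account: inland to port 737.50 + export clearance 406.91 + origin terminal 483.32 + freight 4942.34 + insurance 154.44 + destination terminal 446.05 + brokerage 233.55 + duty 1026.09 = 8430.20

Buyer's account: CAD 8430.20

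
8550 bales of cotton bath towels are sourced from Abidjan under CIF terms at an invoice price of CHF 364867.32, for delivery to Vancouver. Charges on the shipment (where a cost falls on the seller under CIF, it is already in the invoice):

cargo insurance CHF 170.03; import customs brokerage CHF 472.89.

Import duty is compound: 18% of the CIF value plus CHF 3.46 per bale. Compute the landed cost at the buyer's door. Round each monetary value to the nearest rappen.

Total landed cost: CHF 460599.33

CIF: the seller pays costs through ocean freight and marine insurance to the destination port.
Already in the invoice (seller's account under CIF): insurance — exclude.
The CIF price already equals the CIF value: 364867.32
Ad valorem component: 364867.32 × 18% = 65676.12
Specific component: 8550 × 3.46 = 29583.00
Import duty = 65676.12 + 29583.00 = 95259.12
Buyer bears: brokerage 472.89 + duty 95259.12 = 95732.01
Landed cost = invoice 364867.32 + 95732.01 = 460599.33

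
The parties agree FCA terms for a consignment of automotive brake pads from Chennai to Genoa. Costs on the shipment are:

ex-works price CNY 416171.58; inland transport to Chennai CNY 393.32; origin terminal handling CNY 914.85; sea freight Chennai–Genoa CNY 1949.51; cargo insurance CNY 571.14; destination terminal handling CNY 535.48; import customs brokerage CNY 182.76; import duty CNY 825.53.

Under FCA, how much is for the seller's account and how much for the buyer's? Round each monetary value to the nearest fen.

FCA: the seller delivers export-cleared goods to the carrier; the buyer bears costs from that point.
Seller's account: goods 416171.58 + inland to port 393.32 = 416564.90
Buyer's account: origin terminal 914.85 + freight 1949.51 + insurance 571.14 + destination terminal 535.48 + brokerage 182.76 + duty 825.53 = 4979.27

Seller: CNY 416564.90; buyer: CNY 4979.27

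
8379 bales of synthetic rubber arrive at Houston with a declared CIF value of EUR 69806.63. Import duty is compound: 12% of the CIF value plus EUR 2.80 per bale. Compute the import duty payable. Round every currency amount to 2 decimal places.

Ad valorem component: 69806.63 × 12% = 8376.80
Specific component: 8379 × 2.80 = 23461.20
Import duty = 8376.80 + 23461.20 = 31838.00

Import duty: EUR 31838.00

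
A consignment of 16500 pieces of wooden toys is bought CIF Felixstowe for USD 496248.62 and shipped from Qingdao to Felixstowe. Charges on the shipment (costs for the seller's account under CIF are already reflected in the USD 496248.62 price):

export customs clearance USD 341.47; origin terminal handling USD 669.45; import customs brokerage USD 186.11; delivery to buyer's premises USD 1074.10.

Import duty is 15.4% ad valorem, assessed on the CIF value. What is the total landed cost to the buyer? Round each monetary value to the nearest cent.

CIF: the seller pays costs through ocean freight and marine insurance to the destination port.
Already in the invoice (seller's account under CIF): export clearance, origin terminal — exclude.
The CIF price already equals the CIF value: 496248.62
Import duty = 496248.62 × 15.4% = 76422.29
Buyer bears: brokerage 186.11 + delivery 1074.10 + duty 76422.29 = 77682.50
Landed cost = invoice 496248.62 + 77682.50 = 573931.12

Total landed cost: USD 573931.12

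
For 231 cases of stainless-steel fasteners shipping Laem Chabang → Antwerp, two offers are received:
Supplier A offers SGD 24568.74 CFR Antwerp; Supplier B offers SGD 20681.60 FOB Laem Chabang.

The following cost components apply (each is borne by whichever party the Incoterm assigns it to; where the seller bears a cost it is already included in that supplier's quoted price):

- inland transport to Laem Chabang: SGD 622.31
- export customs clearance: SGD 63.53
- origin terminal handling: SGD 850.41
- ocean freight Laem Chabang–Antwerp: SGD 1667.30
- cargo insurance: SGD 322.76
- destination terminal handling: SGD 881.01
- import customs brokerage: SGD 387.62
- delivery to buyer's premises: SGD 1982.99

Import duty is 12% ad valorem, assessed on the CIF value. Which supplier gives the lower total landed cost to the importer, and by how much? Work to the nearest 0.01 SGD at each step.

Supplier A (CFR):
CIF value = CFR price + insurance = 24568.74 + 322.76 = 24891.50
Import duty = 24891.50 × 12% = 2986.98
Buyer bears (A): 322.76 + 881.01 + 387.62 + 1982.99 = 3574.38
Landed cost (A) = invoice 24568.74 + 3574.38 + duty 2986.98 = 31130.10
Supplier B (FOB):
CIF value = FOB price + freight + insurance = 20681.60 + 1667.30 + 322.76 = 22671.66
Import duty = 22671.66 × 12% = 2720.60
Buyer bears (B): 1667.30 + 322.76 + 881.01 + 387.62 + 1982.99 = 5241.68
Landed cost (B) = invoice 20681.60 + 5241.68 + duty 2720.60 = 28643.88
Difference = |31130.10 − 28643.88| = 2486.22

Supplier B is cheaper by SGD 2486.22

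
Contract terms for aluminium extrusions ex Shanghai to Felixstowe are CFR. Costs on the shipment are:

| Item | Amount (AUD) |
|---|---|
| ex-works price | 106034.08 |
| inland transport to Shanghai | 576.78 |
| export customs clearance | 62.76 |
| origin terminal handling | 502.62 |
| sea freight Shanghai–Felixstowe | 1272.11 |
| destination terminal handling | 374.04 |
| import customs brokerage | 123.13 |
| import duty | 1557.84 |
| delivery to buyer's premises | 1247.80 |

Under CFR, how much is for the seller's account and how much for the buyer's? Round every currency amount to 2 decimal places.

CFR: the seller pays costs through ocean freight to the destination port, but not insurance.
Seller's account: goods 106034.08 + inland to port 576.78 + export clearance 62.76 + origin terminal 502.62 + freight 1272.11 = 108448.35
Buyer's account: destination terminal 374.04 + brokerage 123.13 + duty 1557.84 + delivery 1247.80 = 3302.81

Seller: AUD 108448.35; buyer: AUD 3302.81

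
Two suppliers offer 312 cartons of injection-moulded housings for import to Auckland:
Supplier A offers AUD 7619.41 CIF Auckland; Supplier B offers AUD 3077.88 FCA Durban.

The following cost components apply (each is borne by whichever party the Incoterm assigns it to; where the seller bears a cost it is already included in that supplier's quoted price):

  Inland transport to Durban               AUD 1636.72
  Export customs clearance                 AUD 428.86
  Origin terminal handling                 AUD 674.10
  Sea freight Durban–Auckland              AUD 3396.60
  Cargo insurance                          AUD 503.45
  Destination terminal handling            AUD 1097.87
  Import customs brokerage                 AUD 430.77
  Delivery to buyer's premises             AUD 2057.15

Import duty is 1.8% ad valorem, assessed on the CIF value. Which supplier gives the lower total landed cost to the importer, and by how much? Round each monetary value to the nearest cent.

Supplier A (CIF):
The CIF price already equals the CIF value: 7619.41
Import duty = 7619.41 × 1.8% = 137.15
Buyer bears (A): 1097.87 + 430.77 + 2057.15 = 3585.79
Landed cost (A) = invoice 7619.41 + 3585.79 + duty 137.15 = 11342.35
Supplier B (FCA):
CIF value = FCA price + origin terminal + freight + insurance = 3077.88 + 674.10 + 3396.60 + 503.45 = 7652.03
Import duty = 7652.03 × 1.8% = 137.74
Buyer bears (B): 674.10 + 3396.60 + 503.45 + 1097.87 + 430.77 + 2057.15 = 8159.94
Landed cost (B) = invoice 3077.88 + 8159.94 + duty 137.74 = 11375.56
Difference = |11342.35 − 11375.56| = 33.21

Supplier A is cheaper by AUD 33.21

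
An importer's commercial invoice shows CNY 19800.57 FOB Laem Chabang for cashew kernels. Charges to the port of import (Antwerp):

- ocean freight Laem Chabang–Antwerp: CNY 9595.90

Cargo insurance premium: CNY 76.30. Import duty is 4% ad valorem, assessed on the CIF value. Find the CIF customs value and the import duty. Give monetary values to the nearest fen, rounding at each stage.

CIF value: CNY 29472.77; import duty: CNY 1178.91

CIF = FOB price + freight + insurance
CIF = 19800.57 + 9595.90 + 76.30 = 29472.77
Import duty = 29472.77 × 4% = 1178.91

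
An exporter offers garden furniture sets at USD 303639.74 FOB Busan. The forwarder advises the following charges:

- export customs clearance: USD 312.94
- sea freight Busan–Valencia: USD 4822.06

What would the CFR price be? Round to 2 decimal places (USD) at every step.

Not relevant to the conversion: export clearance — on the seller under both FOB and CFR; already in the FOB price and stays in the CFR price.
From FOB to CFR, the seller additionally bears: freight.
CFR price = 303639.74 + 4822.06 = 308461.80

CFR price: USD 308461.80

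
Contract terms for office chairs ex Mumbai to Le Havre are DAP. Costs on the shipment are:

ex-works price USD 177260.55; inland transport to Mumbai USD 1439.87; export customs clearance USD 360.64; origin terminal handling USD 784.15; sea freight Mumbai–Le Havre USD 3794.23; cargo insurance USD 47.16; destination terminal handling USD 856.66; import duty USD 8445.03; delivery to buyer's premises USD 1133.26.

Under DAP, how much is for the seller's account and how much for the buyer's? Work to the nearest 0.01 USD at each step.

DAP: the seller bears all costs to the named destination except import duty and clearance.
Seller's account: goods 177260.55 + inland to port 1439.87 + export clearance 360.64 + origin terminal 784.15 + freight 3794.23 + insurance 47.16 + destination terminal 856.66 + delivery 1133.26 = 185676.52
Buyer's account: duty 8445.03 = 8445.03

Seller: USD 185676.52; buyer: USD 8445.03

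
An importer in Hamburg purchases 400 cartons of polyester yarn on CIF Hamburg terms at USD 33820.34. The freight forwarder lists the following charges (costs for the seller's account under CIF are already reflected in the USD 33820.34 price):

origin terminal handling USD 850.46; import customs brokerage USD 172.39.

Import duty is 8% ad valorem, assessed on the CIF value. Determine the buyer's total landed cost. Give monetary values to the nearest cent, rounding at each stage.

Total landed cost: USD 36698.36

CIF: the seller pays costs through ocean freight and marine insurance to the destination port.
Already in the invoice (seller's account under CIF): origin terminal — exclude.
The CIF price already equals the CIF value: 33820.34
Import duty = 33820.34 × 8% = 2705.63
Buyer bears: brokerage 172.39 + duty 2705.63 = 2878.02
Landed cost = invoice 33820.34 + 2878.02 = 36698.36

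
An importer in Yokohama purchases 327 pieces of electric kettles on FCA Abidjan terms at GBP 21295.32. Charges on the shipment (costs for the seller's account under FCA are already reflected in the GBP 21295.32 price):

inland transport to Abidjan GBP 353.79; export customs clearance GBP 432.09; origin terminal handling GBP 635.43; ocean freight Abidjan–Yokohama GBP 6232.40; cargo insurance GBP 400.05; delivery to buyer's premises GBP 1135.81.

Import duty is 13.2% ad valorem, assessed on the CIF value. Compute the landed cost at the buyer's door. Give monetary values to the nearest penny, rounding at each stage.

FCA: the seller delivers export-cleared goods to the carrier; the buyer bears costs from that point.
Already in the invoice (seller's account under FCA): inland to port, export clearance — exclude.
CIF value = FCA price + origin terminal + freight + insurance = 21295.32 + 635.43 + 6232.40 + 400.05 = 28563.20
Import duty = 28563.20 × 13.2% = 3770.34
Buyer bears: origin terminal 635.43 + freight 6232.40 + insurance 400.05 + delivery 1135.81 + duty 3770.34 = 12174.03
Landed cost = invoice 21295.32 + 12174.03 = 33469.35

Total landed cost: GBP 33469.35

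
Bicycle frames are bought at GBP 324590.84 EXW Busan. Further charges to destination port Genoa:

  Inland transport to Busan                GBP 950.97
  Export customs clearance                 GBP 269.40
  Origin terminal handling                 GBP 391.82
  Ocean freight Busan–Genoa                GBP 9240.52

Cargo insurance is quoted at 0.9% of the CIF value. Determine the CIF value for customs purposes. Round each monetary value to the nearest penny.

CIF value: GBP 338489.96

Let C be the CIF value. C = EXW price + pre-shipment costs + freight + 0.9% × C
C − 0.9% × C = 324590.84 + 950.97 + 269.40 + 391.82 + 9240.52
0.991 × C = 335443.55
C = 335443.55 / 0.991 = 338489.96
Insurance premium = 0.9% × 338489.96 = 3046.41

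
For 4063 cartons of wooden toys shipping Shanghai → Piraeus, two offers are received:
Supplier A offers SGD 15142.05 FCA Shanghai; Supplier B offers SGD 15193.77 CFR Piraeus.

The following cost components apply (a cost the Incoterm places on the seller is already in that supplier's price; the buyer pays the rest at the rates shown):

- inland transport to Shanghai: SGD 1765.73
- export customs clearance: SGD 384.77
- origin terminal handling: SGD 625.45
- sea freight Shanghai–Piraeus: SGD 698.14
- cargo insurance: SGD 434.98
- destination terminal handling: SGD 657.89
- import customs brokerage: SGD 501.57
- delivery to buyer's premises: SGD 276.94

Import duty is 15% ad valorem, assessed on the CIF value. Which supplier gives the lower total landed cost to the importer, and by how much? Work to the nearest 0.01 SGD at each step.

Supplier B is cheaper by SGD 1462.65

Supplier A (FCA):
CIF value = FCA price + origin terminal + freight + insurance = 15142.05 + 625.45 + 698.14 + 434.98 = 16900.62
Import duty = 16900.62 × 15% = 2535.09
Buyer bears (A): 625.45 + 698.14 + 434.98 + 657.89 + 501.57 + 276.94 = 3194.97
Landed cost (A) = invoice 15142.05 + 3194.97 + duty 2535.09 = 20872.11
Supplier B (CFR):
CIF value = CFR price + insurance = 15193.77 + 434.98 = 15628.75
Import duty = 15628.75 × 15% = 2344.31
Buyer bears (B): 434.98 + 657.89 + 501.57 + 276.94 = 1871.38
Landed cost (B) = invoice 15193.77 + 1871.38 + duty 2344.31 = 19409.46
Difference = |20872.11 − 19409.46| = 1462.65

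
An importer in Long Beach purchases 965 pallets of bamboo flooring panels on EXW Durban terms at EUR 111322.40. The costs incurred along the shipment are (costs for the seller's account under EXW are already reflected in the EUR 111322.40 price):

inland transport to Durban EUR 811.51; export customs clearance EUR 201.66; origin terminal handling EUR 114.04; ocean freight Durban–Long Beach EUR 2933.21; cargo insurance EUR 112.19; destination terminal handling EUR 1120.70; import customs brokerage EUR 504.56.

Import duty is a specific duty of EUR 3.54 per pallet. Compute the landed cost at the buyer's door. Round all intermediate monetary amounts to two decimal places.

EXW: the seller makes goods available at their premises; the buyer bears all onward costs.
CIF value = EXW price + inland to port + export clearance + origin terminal + freight + insurance = 111322.40 + 811.51 + 201.66 + 114.04 + 2933.21 + 112.19 = 115495.01
Import duty = 965 × 3.54 = 3416.10
Buyer bears: inland to port 811.51 + export clearance 201.66 + origin terminal 114.04 + freight 2933.21 + insurance 112.19 + destination terminal 1120.70 + brokerage 504.56 + duty 3416.10 = 9213.97
Landed cost = invoice 111322.40 + 9213.97 = 120536.37

Total landed cost: EUR 120536.37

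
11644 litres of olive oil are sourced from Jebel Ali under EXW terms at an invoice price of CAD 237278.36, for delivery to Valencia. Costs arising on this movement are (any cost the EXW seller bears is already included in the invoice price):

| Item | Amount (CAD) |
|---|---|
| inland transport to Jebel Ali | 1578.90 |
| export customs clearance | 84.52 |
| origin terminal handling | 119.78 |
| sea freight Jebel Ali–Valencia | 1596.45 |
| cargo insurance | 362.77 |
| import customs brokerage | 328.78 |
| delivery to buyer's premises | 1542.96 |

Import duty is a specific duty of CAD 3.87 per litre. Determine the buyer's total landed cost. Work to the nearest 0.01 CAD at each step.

Total landed cost: CAD 287954.80

EXW: the seller makes goods available at their premises; the buyer bears all onward costs.
CIF value = EXW price + inland to port + export clearance + origin terminal + freight + insurance = 237278.36 + 1578.90 + 84.52 + 119.78 + 1596.45 + 362.77 = 241020.78
Import duty = 11644 × 3.87 = 45062.28
Buyer bears: inland to port 1578.90 + export clearance 84.52 + origin terminal 119.78 + freight 1596.45 + insurance 362.77 + brokerage 328.78 + delivery 1542.96 + duty 45062.28 = 50676.44
Landed cost = invoice 237278.36 + 50676.44 = 287954.80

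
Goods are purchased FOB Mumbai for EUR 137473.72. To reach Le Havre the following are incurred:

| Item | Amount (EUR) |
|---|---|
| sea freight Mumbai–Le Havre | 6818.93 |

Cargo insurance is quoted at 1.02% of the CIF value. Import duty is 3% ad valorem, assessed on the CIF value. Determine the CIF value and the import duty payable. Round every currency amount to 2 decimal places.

Let C be the CIF value. C = FOB price + freight + 1.02% × C
C − 1.02% × C = 137473.72 + 6818.93
0.9898 × C = 144292.65
C = 144292.65 / 0.9898 = 145779.60
Insurance premium = 1.02% × 145779.60 = 1486.95
Import duty = 145779.60 × 3% = 4373.39

CIF value: EUR 145779.60; import duty: EUR 4373.39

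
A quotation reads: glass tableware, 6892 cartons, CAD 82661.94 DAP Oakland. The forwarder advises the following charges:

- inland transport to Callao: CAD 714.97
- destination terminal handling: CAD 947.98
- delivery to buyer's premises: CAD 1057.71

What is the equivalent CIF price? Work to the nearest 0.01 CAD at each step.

Not relevant to the conversion: inland to port — on the seller under both DAP and CIF; already in the DAP price and stays in the CIF price.
From DAP to CIF, the seller no longer bears: destination terminal, delivery.
CIF price = 82661.94 − 947.98 − 1057.71 = 80656.25

CIF price: CAD 80656.25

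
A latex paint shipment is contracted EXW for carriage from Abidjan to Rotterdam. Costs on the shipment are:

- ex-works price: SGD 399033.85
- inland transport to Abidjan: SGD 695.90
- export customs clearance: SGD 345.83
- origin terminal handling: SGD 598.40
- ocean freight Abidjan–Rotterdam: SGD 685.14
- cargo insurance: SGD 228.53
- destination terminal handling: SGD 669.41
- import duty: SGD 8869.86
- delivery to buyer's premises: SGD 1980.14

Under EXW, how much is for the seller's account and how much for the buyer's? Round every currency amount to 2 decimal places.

EXW: the seller makes goods available at their premises; the buyer bears all onward costs.
Seller's account: goods 399033.85 = 399033.85
Buyer's account: inland to port 695.90 + export clearance 345.83 + origin terminal 598.40 + freight 685.14 + insurance 228.53 + destination terminal 669.41 + duty 8869.86 + delivery 1980.14 = 14073.21

Seller: SGD 399033.85; buyer: SGD 14073.21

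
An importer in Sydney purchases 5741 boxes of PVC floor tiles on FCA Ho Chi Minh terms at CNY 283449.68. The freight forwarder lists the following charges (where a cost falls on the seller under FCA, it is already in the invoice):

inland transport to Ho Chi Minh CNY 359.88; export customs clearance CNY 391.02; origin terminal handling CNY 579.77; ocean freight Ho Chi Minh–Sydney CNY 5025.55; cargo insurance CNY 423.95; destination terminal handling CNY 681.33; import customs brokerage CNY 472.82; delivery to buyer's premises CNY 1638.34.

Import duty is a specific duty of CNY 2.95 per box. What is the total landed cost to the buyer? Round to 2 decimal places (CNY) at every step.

FCA: the seller delivers export-cleared goods to the carrier; the buyer bears costs from that point.
Already in the invoice (seller's account under FCA): inland to port, export clearance — exclude.
CIF value = FCA price + origin terminal + freight + insurance = 283449.68 + 579.77 + 5025.55 + 423.95 = 289478.95
Import duty = 5741 × 2.95 = 16935.95
Buyer bears: origin terminal 579.77 + freight 5025.55 + insurance 423.95 + destination terminal 681.33 + brokerage 472.82 + delivery 1638.34 + duty 16935.95 = 25757.71
Landed cost = invoice 283449.68 + 25757.71 = 309207.39

Total landed cost: CNY 309207.39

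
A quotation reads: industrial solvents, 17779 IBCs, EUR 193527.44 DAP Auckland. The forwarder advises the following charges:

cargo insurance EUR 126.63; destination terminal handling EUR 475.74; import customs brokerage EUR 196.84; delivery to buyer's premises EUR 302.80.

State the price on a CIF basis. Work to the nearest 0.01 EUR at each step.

CIF price: EUR 192748.90

Not relevant to the conversion: insurance — on the seller under both DAP and CIF; already in the DAP price and stays in the CIF price. brokerage — on the buyer under both terms; not part of either seller's price.
From DAP to CIF, the seller no longer bears: destination terminal, delivery.
CIF price = 193527.44 − 475.74 − 302.80 = 192748.90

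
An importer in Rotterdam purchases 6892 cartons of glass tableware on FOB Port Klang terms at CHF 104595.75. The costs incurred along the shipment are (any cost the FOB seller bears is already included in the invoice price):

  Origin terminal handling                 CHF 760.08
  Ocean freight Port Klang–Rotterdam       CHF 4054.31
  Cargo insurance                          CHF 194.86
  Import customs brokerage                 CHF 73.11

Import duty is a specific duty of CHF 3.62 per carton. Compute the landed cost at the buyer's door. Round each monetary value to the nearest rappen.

Total landed cost: CHF 133867.07

FOB: the seller bears costs until goods are on board at the origin port; the buyer bears freight, insurance and all costs thereafter.
Already in the invoice (seller's account under FOB): origin terminal — exclude.
CIF value = FOB price + freight + insurance = 104595.75 + 4054.31 + 194.86 = 108844.92
Import duty = 6892 × 3.62 = 24949.04
Buyer bears: freight 4054.31 + insurance 194.86 + brokerage 73.11 + duty 24949.04 = 29271.32
Landed cost = invoice 104595.75 + 29271.32 = 133867.07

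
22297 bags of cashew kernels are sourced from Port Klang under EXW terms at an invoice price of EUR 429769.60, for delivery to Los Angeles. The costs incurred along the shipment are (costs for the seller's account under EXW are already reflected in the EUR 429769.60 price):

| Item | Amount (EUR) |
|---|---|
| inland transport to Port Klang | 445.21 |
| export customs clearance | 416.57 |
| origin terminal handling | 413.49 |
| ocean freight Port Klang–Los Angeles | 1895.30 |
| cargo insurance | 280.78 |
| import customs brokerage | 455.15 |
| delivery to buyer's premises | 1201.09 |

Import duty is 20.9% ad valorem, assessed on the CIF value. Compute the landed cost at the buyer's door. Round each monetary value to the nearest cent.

EXW: the seller makes goods available at their premises; the buyer bears all onward costs.
CIF value = EXW price + inland to port + export clearance + origin terminal + freight + insurance = 429769.60 + 445.21 + 416.57 + 413.49 + 1895.30 + 280.78 = 433220.95
Import duty = 433220.95 × 20.9% = 90543.18
Buyer bears: inland to port 445.21 + export clearance 416.57 + origin terminal 413.49 + freight 1895.30 + insurance 280.78 + brokerage 455.15 + delivery 1201.09 + duty 90543.18 = 95650.77
Landed cost = invoice 429769.60 + 95650.77 = 525420.37

Total landed cost: EUR 525420.37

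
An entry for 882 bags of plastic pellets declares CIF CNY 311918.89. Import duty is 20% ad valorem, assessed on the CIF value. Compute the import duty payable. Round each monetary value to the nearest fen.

Import duty: CNY 62383.78

Import duty = 311918.89 × 20% = 62383.78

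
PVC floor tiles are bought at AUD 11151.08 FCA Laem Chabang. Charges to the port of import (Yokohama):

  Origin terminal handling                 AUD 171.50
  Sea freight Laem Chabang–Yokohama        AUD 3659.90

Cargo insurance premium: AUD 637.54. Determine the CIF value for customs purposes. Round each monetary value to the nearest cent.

CIF = FCA price + pre-shipment costs + freight + insurance
CIF = 11151.08 + 171.50 + 3659.90 + 637.54 = 15620.02

CIF value: AUD 15620.02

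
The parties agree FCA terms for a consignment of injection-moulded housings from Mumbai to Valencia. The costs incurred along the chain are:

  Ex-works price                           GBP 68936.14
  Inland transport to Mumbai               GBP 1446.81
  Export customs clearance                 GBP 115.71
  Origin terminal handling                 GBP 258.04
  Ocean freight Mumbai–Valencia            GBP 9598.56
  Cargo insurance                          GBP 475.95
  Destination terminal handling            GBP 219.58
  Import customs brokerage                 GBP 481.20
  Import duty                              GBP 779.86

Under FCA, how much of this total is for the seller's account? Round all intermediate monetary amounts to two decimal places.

FCA: the seller delivers export-cleared goods to the carrier; the buyer bears costs from that point.
Seller's account: goods 68936.14 + inland to port 1446.81 + export clearance 115.71 = 70498.66
Buyer's account: origin terminal 258.04 + freight 9598.56 + insurance 475.95 + destination terminal 219.58 + brokerage 481.20 + duty 779.86 = 11813.19

Seller's account: GBP 70498.66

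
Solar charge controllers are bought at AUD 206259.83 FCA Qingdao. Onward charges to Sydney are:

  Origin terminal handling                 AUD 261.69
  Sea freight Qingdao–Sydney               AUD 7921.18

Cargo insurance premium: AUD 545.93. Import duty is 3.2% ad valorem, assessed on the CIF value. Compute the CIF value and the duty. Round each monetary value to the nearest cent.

CIF = FCA price + pre-shipment costs + freight + insurance
CIF = 206259.83 + 261.69 + 7921.18 + 545.93 = 214988.63
Import duty = 214988.63 × 3.2% = 6879.64

CIF value: AUD 214988.63; import duty: AUD 6879.64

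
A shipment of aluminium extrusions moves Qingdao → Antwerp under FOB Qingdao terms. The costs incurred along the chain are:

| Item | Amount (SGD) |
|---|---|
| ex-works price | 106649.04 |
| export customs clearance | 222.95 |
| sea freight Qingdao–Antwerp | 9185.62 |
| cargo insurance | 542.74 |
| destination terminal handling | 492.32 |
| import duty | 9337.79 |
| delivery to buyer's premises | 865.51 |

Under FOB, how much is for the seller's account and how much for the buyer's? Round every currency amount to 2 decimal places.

FOB: the seller bears costs until goods are on board at the origin port; the buyer bears freight, insurance and all costs thereafter.
Seller's account: goods 106649.04 + export clearance 222.95 = 106871.99
Buyer's account: freight 9185.62 + insurance 542.74 + destination terminal 492.32 + duty 9337.79 + delivery 865.51 = 20423.98

Seller: SGD 106871.99; buyer: SGD 20423.98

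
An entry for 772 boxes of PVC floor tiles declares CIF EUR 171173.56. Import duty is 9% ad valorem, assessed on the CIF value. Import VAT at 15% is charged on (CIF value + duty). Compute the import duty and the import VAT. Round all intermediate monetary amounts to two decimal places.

Import duty = 171173.56 × 9% = 15405.62
VAT base = CIF + duty = 171173.56 + 15405.62 = 186579.18
Import VAT = 186579.18 × 15% = 27986.88

Import duty: EUR 15405.62; import VAT: EUR 27986.88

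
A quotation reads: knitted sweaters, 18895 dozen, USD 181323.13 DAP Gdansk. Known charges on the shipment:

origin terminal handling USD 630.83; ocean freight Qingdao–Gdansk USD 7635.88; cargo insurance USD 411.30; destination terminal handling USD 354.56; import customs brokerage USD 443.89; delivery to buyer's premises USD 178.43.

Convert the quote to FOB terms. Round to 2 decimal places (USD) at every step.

FOB price: USD 172742.96

Not relevant to the conversion: origin terminal — on the seller under both DAP and FOB; already in the DAP price and stays in the FOB price. brokerage — on the buyer under both terms; not part of either seller's price.
From DAP to FOB, the seller no longer bears: freight, insurance, destination terminal, delivery.
FOB price = 181323.13 − 7635.88 − 411.30 − 354.56 − 178.43 = 172742.96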